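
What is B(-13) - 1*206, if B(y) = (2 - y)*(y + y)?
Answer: -596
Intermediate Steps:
B(y) = 2*y*(2 - y) (B(y) = (2 - y)*(2*y) = 2*y*(2 - y))
B(-13) - 1*206 = 2*(-13)*(2 - 1*(-13)) - 1*206 = 2*(-13)*(2 + 13) - 206 = 2*(-13)*15 - 206 = -390 - 206 = -596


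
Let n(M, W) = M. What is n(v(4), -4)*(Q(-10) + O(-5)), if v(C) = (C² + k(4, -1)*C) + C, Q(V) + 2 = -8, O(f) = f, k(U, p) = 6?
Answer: -660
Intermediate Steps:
Q(V) = -10 (Q(V) = -2 - 8 = -10)
v(C) = C² + 7*C (v(C) = (C² + 6*C) + C = C² + 7*C)
n(v(4), -4)*(Q(-10) + O(-5)) = (4*(7 + 4))*(-10 - 5) = (4*11)*(-15) = 44*(-15) = -660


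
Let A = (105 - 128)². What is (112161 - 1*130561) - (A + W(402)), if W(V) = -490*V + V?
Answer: 177649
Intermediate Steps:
W(V) = -489*V
A = 529 (A = (-23)² = 529)
(112161 - 1*130561) - (A + W(402)) = (112161 - 1*130561) - (529 - 489*402) = (112161 - 130561) - (529 - 196578) = -18400 - 1*(-196049) = -18400 + 196049 = 177649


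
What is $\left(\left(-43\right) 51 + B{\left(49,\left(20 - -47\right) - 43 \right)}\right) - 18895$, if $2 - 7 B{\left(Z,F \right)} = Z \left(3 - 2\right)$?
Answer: $- \frac{147663}{7} \approx -21095.0$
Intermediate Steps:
$B{\left(Z,F \right)} = \frac{2}{7} - \frac{Z}{7}$ ($B{\left(Z,F \right)} = \frac{2}{7} - \frac{Z \left(3 - 2\right)}{7} = \frac{2}{7} - \frac{Z 1}{7} = \frac{2}{7} - \frac{Z}{7}$)
$\left(\left(-43\right) 51 + B{\left(49,\left(20 - -47\right) - 43 \right)}\right) - 18895 = \left(\left(-43\right) 51 + \left(\frac{2}{7} - 7\right)\right) - 18895 = \left(-2193 + \left(\frac{2}{7} - 7\right)\right) - 18895 = \left(-2193 - \frac{47}{7}\right) - 18895 = - \frac{15398}{7} - 18895 = - \frac{147663}{7}$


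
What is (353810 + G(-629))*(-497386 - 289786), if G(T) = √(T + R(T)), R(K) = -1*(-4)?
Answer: -278509325320 - 19679300*I ≈ -2.7851e+11 - 1.9679e+7*I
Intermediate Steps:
R(K) = 4
G(T) = √(4 + T) (G(T) = √(T + 4) = √(4 + T))
(353810 + G(-629))*(-497386 - 289786) = (353810 + √(4 - 629))*(-497386 - 289786) = (353810 + √(-625))*(-787172) = (353810 + 25*I)*(-787172) = -278509325320 - 19679300*I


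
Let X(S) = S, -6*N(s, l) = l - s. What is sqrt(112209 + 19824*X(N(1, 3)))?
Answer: sqrt(105601) ≈ 324.96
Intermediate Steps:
N(s, l) = -l/6 + s/6 (N(s, l) = -(l - s)/6 = -l/6 + s/6)
sqrt(112209 + 19824*X(N(1, 3))) = sqrt(112209 + 19824*(-1/6*3 + (1/6)*1)) = sqrt(112209 + 19824*(-1/2 + 1/6)) = sqrt(112209 + 19824*(-1/3)) = sqrt(112209 - 6608) = sqrt(105601)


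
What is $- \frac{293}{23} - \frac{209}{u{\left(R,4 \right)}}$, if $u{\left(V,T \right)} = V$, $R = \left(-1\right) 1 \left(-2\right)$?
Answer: $- \frac{5393}{46} \approx -117.24$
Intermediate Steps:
$R = 2$ ($R = \left(-1\right) \left(-2\right) = 2$)
$- \frac{293}{23} - \frac{209}{u{\left(R,4 \right)}} = - \frac{293}{23} - \frac{209}{2} = - \frac{5393}{46}$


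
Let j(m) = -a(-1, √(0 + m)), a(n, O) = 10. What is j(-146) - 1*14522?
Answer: -14532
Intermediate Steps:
j(m) = -10 (j(m) = -1*10 = -10)
j(-146) - 1*14522 = -10 - 1*14522 = -10 - 14522 = -14532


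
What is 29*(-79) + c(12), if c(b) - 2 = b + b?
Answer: -2265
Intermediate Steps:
c(b) = 2 + 2*b (c(b) = 2 + (b + b) = 2 + 2*b)
29*(-79) + c(12) = 29*(-79) + (2 + 2*12) = -2291 + (2 + 24) = -2291 + 26 = -2265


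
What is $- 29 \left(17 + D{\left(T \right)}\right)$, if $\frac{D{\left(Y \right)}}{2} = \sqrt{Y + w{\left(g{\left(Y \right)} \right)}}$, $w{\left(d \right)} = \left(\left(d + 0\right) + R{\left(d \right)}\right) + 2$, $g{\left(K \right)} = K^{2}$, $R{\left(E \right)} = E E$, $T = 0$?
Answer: $-493 - 58 \sqrt{2} \approx -575.02$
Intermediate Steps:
$R{\left(E \right)} = E^{2}$
$w{\left(d \right)} = 2 + d + d^{2}$ ($w{\left(d \right)} = \left(\left(d + 0\right) + d^{2}\right) + 2 = \left(d + d^{2}\right) + 2 = 2 + d + d^{2}$)
$D{\left(Y \right)} = 2 \sqrt{2 + Y + Y^{2} + Y^{4}}$ ($D{\left(Y \right)} = 2 \sqrt{Y + \left(2 + Y^{2} + \left(Y^{2}\right)^{2}\right)} = 2 \sqrt{Y + \left(2 + Y^{2} + Y^{4}\right)} = 2 \sqrt{2 + Y + Y^{2} + Y^{4}}$)
$- 29 \left(17 + D{\left(T \right)}\right) = - 29 \left(17 + 2 \sqrt{2 + 0 + 0^{2} + 0^{4}}\right) = - 29 \left(17 + 2 \sqrt{2 + 0 + 0 + 0}\right) = - 29 \left(17 + 2 \sqrt{2}\right) = -493 - 58 \sqrt{2}$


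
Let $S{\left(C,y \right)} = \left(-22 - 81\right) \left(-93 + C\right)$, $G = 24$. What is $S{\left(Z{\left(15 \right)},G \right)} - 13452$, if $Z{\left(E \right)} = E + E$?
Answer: $-6963$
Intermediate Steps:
$Z{\left(E \right)} = 2 E$
$S{\left(C,y \right)} = 9579 - 103 C$ ($S{\left(C,y \right)} = - 103 \left(-93 + C\right) = 9579 - 103 C$)
$S{\left(Z{\left(15 \right)},G \right)} - 13452 = \left(9579 - 103 \cdot 2 \cdot 15\right) - 13452 = \left(9579 - 3090\right) - 13452 = 6489 - 13452 = -6963$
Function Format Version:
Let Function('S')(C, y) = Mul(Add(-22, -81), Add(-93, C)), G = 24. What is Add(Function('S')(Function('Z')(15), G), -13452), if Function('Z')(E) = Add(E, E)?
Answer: -6963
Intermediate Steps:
Function('Z')(E) = Mul(2, E)
Function('S')(C, y) = Add(9579, Mul(-103, C)) (Function('S')(C, y) = Mul(-103, Add(-93, C)) = Add(9579, Mul(-103, C)))
Add(Function('S')(Function('Z')(15), G), -13452) = Add(Add(9579, Mul(-103, Mul(2, 15))), -13452) = Add(Add(9579, Mul(-103, 30)), -13452) = Add(Add(9579, -3090), -13452) = Add(6489, -13452) = -6963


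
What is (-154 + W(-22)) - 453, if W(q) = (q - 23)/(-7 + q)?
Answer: -17558/29 ≈ -605.45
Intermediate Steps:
W(q) = (-23 + q)/(-7 + q)
(-154 + W(-22)) - 453 = (-154 + (-23 - 22)/(-7 - 22)) - 453 = (-154 - 45/(-29)) - 453 = (-154 - 1/29*(-45)) - 453 = (-154 + 45/29) - 453 = -4421/29 - 453 = -17558/29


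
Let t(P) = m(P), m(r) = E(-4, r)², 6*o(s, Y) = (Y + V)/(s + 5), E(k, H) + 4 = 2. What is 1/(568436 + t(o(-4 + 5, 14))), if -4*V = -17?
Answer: 1/568440 ≈ 1.7592e-6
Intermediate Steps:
V = 17/4 (V = -¼*(-17) = 17/4 ≈ 4.2500)
E(k, H) = -2 (E(k, H) = -4 + 2 = -2)
o(s, Y) = (17/4 + Y)/(6*(5 + s)) (o(s, Y) = ((Y + 17/4)/(s + 5))/6 = ((17/4 + Y)/(5 + s))/6 = (17/4 + Y)/(6*(5 + s)))
m(r) = 4 (m(r) = (-2)² = 4)
t(P) = 4
1/(568436 + t(o(-4 + 5, 14))) = 1/(568436 + 4) = 1/568440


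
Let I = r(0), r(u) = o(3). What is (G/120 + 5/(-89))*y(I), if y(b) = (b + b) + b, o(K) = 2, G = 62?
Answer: 2459/890 ≈ 2.7629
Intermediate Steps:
r(u) = 2
I = 2
y(b) = 3*b (y(b) = 2*b + b = 3*b)
(G/120 + 5/(-89))*y(I) = (62/120 + 5/(-89))*(3*2) = (62*(1/120) + 5*(-1/89))*6 = (31/60 - 5/89)*6 = (2459/5340)*6 = 2459/890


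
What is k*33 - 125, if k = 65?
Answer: 2020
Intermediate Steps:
k*33 - 125 = 65*33 - 125 = 2145 - 125 = 2020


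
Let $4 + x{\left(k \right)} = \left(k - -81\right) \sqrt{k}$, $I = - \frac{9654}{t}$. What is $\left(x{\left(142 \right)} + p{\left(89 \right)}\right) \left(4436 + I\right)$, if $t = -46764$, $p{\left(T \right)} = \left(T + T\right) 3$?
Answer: $\frac{9162585145}{3897} + \frac{7710401839 \sqrt{142}}{7794} \approx 1.414 \cdot 10^{7}$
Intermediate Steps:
$p{\left(T \right)} = 6 T$ ($p{\left(T \right)} = 2 T 3 = 6 T$)
$I = \frac{1609}{7794}$ ($I = - \frac{9654}{-46764} = \left(-9654\right) \left(- \frac{1}{46764}\right) = \frac{1609}{7794} \approx 0.20644$)
$x{\left(k \right)} = -4 + \sqrt{k} \left(81 + k\right)$ ($x{\left(k \right)} = -4 + \left(k - -81\right) \sqrt{k} = -4 + \left(k + 81\right) \sqrt{k} = -4 + \left(81 + k\right) \sqrt{k} = -4 + \sqrt{k} \left(81 + k\right)$)
$\left(x{\left(142 \right)} + p{\left(89 \right)}\right) \left(4436 + I\right) = \left(\left(-4 + 142^{\frac{3}{2}} + 81 \sqrt{142}\right) + 6 \cdot 89\right) \left(4436 + \frac{1609}{7794}\right) = \left(\left(-4 + 142 \sqrt{142} + 81 \sqrt{142}\right) + 534\right) \frac{34575793}{7794} = \left(\left(-4 + 223 \sqrt{142}\right) + 534\right) \frac{34575793}{7794} = \left(530 + 223 \sqrt{142}\right) \frac{34575793}{7794} = \frac{9162585145}{3897} + \frac{7710401839 \sqrt{142}}{7794}$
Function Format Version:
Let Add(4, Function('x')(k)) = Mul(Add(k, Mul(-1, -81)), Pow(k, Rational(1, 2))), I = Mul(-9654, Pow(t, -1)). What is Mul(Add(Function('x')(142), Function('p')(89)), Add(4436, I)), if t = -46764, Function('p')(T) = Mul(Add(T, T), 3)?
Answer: Add(Rational(9162585145, 3897), Mul(Rational(7710401839, 7794), Pow(142, Rational(1, 2)))) ≈ 1.4140e+7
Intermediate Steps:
Function('p')(T) = Mul(6, T) (Function('p')(T) = Mul(Mul(2, T), 3) = Mul(6, T))
I = Rational(1609, 7794) (I = Mul(-9654, Pow(-46764, -1)) = Mul(-9654, Rational(-1, 46764)) = Rational(1609, 7794) ≈ 0.20644)
Function('x')(k) = Add(-4, Mul(Pow(k, Rational(1, 2)), Add(81, k))) (Function('x')(k) = Add(-4, Mul(Add(k, Mul(-1, -81)), Pow(k, Rational(1, 2)))) = Add(-4, Mul(Add(k, 81), Pow(k, Rational(1, 2)))) = Add(-4, Mul(Add(81, k), Pow(k, Rational(1, 2)))) = Add(-4, Mul(Pow(k, Rational(1, 2)), Add(81, k))))
Mul(Add(Function('x')(142), Function('p')(89)), Add(4436, I)) = Mul(Add(Add(-4, Pow(142, Rational(3, 2)), Mul(81, Pow(142, Rational(1, 2)))), Mul(6, 89)), Add(4436, Rational(1609, 7794))) = Mul(Add(Add(-4, Mul(142, Pow(142, Rational(1, 2))), Mul(81, Pow(142, Rational(1, 2)))), 534), Rational(34575793, 7794)) = Mul(Add(Add(-4, Mul(223, Pow(142, Rational(1, 2)))), 534), Rational(34575793, 7794)) = Mul(Add(530, Mul(223, Pow(142, Rational(1, 2)))), Rational(34575793, 7794)) = Add(Rational(9162585145, 3897), Mul(Rational(7710401839, 7794), Pow(142, Rational(1, 2))))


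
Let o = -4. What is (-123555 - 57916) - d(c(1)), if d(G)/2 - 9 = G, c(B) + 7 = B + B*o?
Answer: -181469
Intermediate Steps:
c(B) = -7 - 3*B (c(B) = -7 + (B + B*(-4)) = -7 + (B - 4*B) = -7 - 3*B)
d(G) = 18 + 2*G
(-123555 - 57916) - d(c(1)) = (-123555 - 57916) - (18 + 2*(-7 - 3*1)) = -181471 - (18 + 2*(-7 - 3)) = -181471 - (18 + 2*(-10)) = -181471 - (18 - 20) = -181471 - 1*(-2) = -181471 + 2 = -181469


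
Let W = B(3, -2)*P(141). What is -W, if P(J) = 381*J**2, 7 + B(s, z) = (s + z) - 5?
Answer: 83321271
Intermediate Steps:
B(s, z) = -12 + s + z (B(s, z) = -7 + ((s + z) - 5) = -7 + (-5 + s + z) = -12 + s + z)
W = -83321271 (W = (-12 + 3 - 2)*(381*141**2) = -4191*19881 = -11*7574661 = -83321271)
-W = -1*(-83321271) = 83321271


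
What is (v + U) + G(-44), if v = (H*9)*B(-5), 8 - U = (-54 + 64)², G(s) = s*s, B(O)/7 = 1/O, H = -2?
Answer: 9346/5 ≈ 1869.2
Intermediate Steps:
B(O) = 7/O
G(s) = s²
U = -92 (U = 8 - (-54 + 64)² = 8 - 1*10² = 8 - 1*100 = 8 - 100 = -92)
v = 126/5 (v = (-2*9)*(7/(-5)) = -126*(-1)/5 = -18*(-7/5) = 126/5 ≈ 25.200)
(v + U) + G(-44) = (126/5 - 92) + (-44)² = -334/5 + 1936 = 9346/5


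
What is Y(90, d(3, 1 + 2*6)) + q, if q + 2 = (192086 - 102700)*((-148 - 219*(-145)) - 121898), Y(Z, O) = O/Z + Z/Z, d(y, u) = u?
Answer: -726367619417/90 ≈ -8.0708e+9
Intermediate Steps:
Y(Z, O) = 1 + O/Z (Y(Z, O) = O/Z + 1 = 1 + O/Z)
q = -8070751328 (q = -2 + (192086 - 102700)*((-148 - 219*(-145)) - 121898) = -2 + 89386*((-148 + 31755) - 121898) = -2 + 89386*(31607 - 121898) = -2 + 89386*(-90291) = -2 - 8070751326 = -8070751328)
Y(90, d(3, 1 + 2*6)) + q = ((1 + 2*6) + 90)/90 - 8070751328 = ((1 + 12) + 90)/90 - 8070751328 = (13 + 90)/90 - 8070751328 = (1/90)*103 - 8070751328 = 103/90 - 8070751328 = -726367619417/90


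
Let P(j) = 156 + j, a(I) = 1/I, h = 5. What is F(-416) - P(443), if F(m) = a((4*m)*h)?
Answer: -4983681/8320 ≈ -599.00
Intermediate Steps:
F(m) = 1/(20*m) (F(m) = 1/((4*m)*5) = 1/(20*m))
F(-416) - P(443) = (1/20)/(-416) - (156 + 443) = (1/20)*(-1/416) - 1*599 = -1/8320 - 599 = -4983681/8320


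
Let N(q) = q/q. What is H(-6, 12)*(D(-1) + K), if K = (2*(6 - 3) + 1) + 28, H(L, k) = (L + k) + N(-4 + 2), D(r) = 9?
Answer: 308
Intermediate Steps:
N(q) = 1
H(L, k) = 1 + L + k (H(L, k) = (L + k) + 1 = 1 + L + k)
K = 35 (K = (2*3 + 1) + 28 = (6 + 1) + 28 = 7 + 28 = 35)
H(-6, 12)*(D(-1) + K) = (1 - 6 + 12)*(9 + 35) = 7*44 = 308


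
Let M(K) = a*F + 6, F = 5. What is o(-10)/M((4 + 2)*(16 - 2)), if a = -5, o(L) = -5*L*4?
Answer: -200/19 ≈ -10.526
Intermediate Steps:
o(L) = -20*L
M(K) = -19 (M(K) = -5*5 + 6 = -25 + 6 = -19)
o(-10)/M((4 + 2)*(16 - 2)) = -20*(-10)/(-19) = 200*(-1/19) = -200/19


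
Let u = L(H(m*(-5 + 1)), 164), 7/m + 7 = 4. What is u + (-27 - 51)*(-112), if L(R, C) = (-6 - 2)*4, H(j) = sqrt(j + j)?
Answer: 8704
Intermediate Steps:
m = -7/3 (m = 7/(-7 + 4) = 7/(-3) = 7*(-1/3) = -7/3 ≈ -2.3333)
H(j) = sqrt(2)*sqrt(j) (H(j) = sqrt(2*j) = sqrt(2)*sqrt(j))
L(R, C) = -32 (L(R, C) = -8*4 = -32)
u = -32
u + (-27 - 51)*(-112) = -32 + (-27 - 51)*(-112) = -32 - 78*(-112) = -32 + 8736 = 8704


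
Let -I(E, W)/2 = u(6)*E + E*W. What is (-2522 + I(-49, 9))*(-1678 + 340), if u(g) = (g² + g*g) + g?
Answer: -8033352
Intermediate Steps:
u(g) = g + 2*g² (u(g) = (g² + g²) + g = 2*g² + g = g + 2*g²)
I(E, W) = -156*E - 2*E*W (I(E, W) = -2*((6*(1 + 2*6))*E + E*W) = -2*((6*(1 + 12))*E + E*W) = -2*((6*13)*E + E*W) = -2*(78*E + E*W) = -156*E - 2*E*W)
(-2522 + I(-49, 9))*(-1678 + 340) = (-2522 - 2*(-49)*(78 + 9))*(-1678 + 340) = (-2522 - 2*(-49)*87)*(-1338) = (-2522 + 8526)*(-1338) = 6004*(-1338) = -8033352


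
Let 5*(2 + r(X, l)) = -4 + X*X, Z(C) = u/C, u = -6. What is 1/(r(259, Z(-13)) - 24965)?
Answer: -5/57758 ≈ -8.6568e-5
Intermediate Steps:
Z(C) = -6/C
r(X, l) = -14/5 + X²/5 (r(X, l) = -2 + (-4 + X*X)/5 = -2 + (-4 + X²)/5 = -2 + (-⅘ + X²/5) = -14/5 + X²/5)
1/(r(259, Z(-13)) - 24965) = 1/((-14/5 + (⅕)*259²) - 24965) = 1/((-14/5 + (⅕)*67081) - 24965) = 1/((-14/5 + 67081/5) - 24965) = 1/(67067/5 - 24965) = 1/(-57758/5) = -5/57758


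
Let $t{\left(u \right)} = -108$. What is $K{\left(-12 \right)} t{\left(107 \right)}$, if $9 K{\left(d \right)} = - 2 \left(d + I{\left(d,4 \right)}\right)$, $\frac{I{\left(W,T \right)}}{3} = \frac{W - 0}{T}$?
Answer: $-504$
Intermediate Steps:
$I{\left(W,T \right)} = \frac{3 W}{T}$ ($I{\left(W,T \right)} = 3 \frac{W - 0}{T} = 3 \frac{W + 0}{T} = 3 \frac{W}{T} = \frac{3 W}{T}$)
$K{\left(d \right)} = - \frac{7 d}{18}$ ($K{\left(d \right)} = \frac{\left(-2\right) \left(d + \frac{3 d}{4}\right)}{9} = \frac{\left(-2\right) \frac{7 d}{4}}{9} = \frac{\left(- \frac{7}{2}\right) d}{9} = - \frac{7 d}{18}$)
$K{\left(-12 \right)} t{\left(107 \right)} = \left(- \frac{7}{18}\right) \left(-12\right) \left(-108\right) = \frac{14}{3} \left(-108\right) = -504$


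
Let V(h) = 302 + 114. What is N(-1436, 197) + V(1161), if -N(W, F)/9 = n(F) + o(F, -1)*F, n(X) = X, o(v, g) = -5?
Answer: 7508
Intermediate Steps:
V(h) = 416
N(W, F) = 36*F (N(W, F) = -9*(F - 5*F) = -(-36)*F = 36*F)
N(-1436, 197) + V(1161) = 36*197 + 416 = 7092 + 416 = 7508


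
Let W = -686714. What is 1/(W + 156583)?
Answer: -1/530131 ≈ -1.8863e-6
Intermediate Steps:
1/(W + 156583) = 1/(-686714 + 156583) = 1/(-530131) = -1/530131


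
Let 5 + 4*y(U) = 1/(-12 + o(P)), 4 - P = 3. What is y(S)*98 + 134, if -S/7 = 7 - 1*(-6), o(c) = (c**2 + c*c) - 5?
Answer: 148/15 ≈ 9.8667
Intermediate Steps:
P = 1 (P = 4 - 1*3 = 4 - 3 = 1)
o(c) = -5 + 2*c**2 (o(c) = (c**2 + c**2) - 5 = 2*c**2 - 5 = -5 + 2*c**2)
S = -91 (S = -7*(7 - 1*(-6)) = -7*(7 + 6) = -7*13 = -91)
y(U) = -19/15 (y(U) = -5/4 + 1/(4*(-12 + (-5 + 2*1**2))) = -5/4 + 1/(4*(-12 + (-5 + 2*1))) = -5/4 + 1/(4*(-12 + (-5 + 2))) = -5/4 + 1/(4*(-12 - 3)) = -5/4 + (1/4)/(-15) = -5/4 + (1/4)*(-1/15) = -5/4 - 1/60 = -19/15)
y(S)*98 + 134 = -19/15*98 + 134 = -1862/15 + 134 = 148/15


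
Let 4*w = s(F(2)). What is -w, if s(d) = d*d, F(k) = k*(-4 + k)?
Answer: -4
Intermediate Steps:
s(d) = d²
w = 4 (w = (2*(-4 + 2))²/4 = (2*(-2))²/4 = (¼)*(-4)² = (¼)*16 = 4)
-w = -1*4 = -4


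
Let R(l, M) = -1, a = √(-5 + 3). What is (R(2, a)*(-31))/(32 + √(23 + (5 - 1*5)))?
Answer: 992/1001 - 31*√23/1001 ≈ 0.84249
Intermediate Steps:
a = I*√2 (a = √(-2) = I*√2 ≈ 1.4142*I)
(R(2, a)*(-31))/(32 + √(23 + (5 - 1*5))) = (-1*(-31))/(32 + √(23 + (5 - 1*5))) = 31/(32 + √(23 + (5 - 5))) = 31/(32 + √(23 + 0)) = 31/(32 + √23)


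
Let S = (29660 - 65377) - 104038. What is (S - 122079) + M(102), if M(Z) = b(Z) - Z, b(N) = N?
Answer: -261834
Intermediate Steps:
M(Z) = 0 (M(Z) = Z - Z = 0)
S = -139755 (S = -35717 - 104038 = -139755)
(S - 122079) + M(102) = (-139755 - 122079) + 0 = -261834 + 0 = -261834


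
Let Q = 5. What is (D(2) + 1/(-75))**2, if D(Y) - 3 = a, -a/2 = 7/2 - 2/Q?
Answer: 58081/5625 ≈ 10.326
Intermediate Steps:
a = -31/5 (a = -2*(7/2 - 2/5) = -2*31/10 = -31/5 ≈ -6.2000)
D(Y) = -16/5 (D(Y) = 3 - 31/5 = -16/5)
(D(2) + 1/(-75))**2 = (-16/5 + 1/(-75))**2 = (-16/5 - 1/75)**2 = (-241/75)**2 = 58081/5625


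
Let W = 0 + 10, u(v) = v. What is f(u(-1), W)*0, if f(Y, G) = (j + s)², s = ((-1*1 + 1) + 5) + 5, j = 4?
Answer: 0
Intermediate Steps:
s = 10 (s = ((-1 + 1) + 5) + 5 = (0 + 5) + 5 = 5 + 5 = 10)
W = 10
f(Y, G) = 196 (f(Y, G) = (4 + 10)² = 14² = 196)
f(u(-1), W)*0 = 196*0 = 0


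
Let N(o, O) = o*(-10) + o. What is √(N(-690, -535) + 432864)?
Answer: 3*√48786 ≈ 662.63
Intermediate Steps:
N(o, O) = -9*o (N(o, O) = -10*o + o = -9*o)
√(N(-690, -535) + 432864) = √(-9*(-690) + 432864) = √(6210 + 432864) = √439074 = 3*√48786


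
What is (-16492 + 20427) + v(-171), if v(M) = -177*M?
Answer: 34202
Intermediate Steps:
(-16492 + 20427) + v(-171) = (-16492 + 20427) - 177*(-171) = 3935 + 30267 = 34202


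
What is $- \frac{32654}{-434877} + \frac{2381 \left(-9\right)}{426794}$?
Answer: $\frac{4617552043}{185602894338} \approx 0.024879$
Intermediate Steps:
$- \frac{32654}{-434877} + \frac{2381 \left(-9\right)}{426794} = \left(-32654\right) \left(- \frac{1}{434877}\right) - \frac{21429}{426794} = \frac{32654}{434877} - \frac{21429}{426794} = \frac{4617552043}{185602894338}$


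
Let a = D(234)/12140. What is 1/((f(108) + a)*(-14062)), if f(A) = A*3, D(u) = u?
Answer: -3035/13828549707 ≈ -2.1947e-7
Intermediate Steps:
f(A) = 3*A
a = 117/6070 (a = 234/12140 = 234*(1/12140) = 117/6070 ≈ 0.019275)
1/((f(108) + a)*(-14062)) = 1/((3*108 + 117/6070)*(-14062)) = -1/14062/(324 + 117/6070) = -1/14062/(1966797/6070) = (6070/1966797)*(-1/14062) = -3035/13828549707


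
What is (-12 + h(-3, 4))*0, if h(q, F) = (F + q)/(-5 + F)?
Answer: 0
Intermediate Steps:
h(q, F) = (F + q)/(-5 + F)
(-12 + h(-3, 4))*0 = (-12 + (4 - 3)/(-5 + 4))*0 = (-12 + 1/(-1))*0 = (-12 - 1*1)*0 = (-12 - 1)*0 = -13*0 = 0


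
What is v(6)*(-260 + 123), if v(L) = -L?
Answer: 822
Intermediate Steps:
v(6)*(-260 + 123) = (-1*6)*(-260 + 123) = -6*(-137) = 822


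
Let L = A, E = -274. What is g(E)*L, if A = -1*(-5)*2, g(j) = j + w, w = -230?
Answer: -5040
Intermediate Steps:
g(j) = -230 + j (g(j) = j - 230 = -230 + j)
A = 10 (A = 5*2 = 10)
L = 10
g(E)*L = (-230 - 274)*10 = -504*10 = -5040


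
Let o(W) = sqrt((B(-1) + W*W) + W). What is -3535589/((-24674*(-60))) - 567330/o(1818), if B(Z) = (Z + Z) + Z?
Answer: -3535589/1480440 - 189110*sqrt(3306939)/1102313 ≈ -314.37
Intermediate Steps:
B(Z) = 3*Z (B(Z) = 2*Z + Z = 3*Z)
o(W) = sqrt(-3 + W + W**2) (o(W) = sqrt((3*(-1) + W*W) + W) = sqrt((-3 + W**2) + W) = sqrt(-3 + W + W**2))
-3535589/((-24674*(-60))) - 567330/o(1818) = -3535589/((-24674*(-60))) - 567330/sqrt(-3 + 1818 + 1818**2) = -3535589/1480440 - 567330/sqrt(-3 + 1818 + 3305124) = -3535589*1/1480440 - 567330*sqrt(3306939)/3306939 = -3535589/1480440 - 189110*sqrt(3306939)/1102313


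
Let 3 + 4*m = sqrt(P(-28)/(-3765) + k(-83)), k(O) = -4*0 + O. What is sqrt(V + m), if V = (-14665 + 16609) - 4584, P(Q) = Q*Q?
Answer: sqrt(-149732901675 + 3765*I*sqrt(1179495435))/7530 ≈ 0.022189 + 51.388*I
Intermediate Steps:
P(Q) = Q**2
V = -2640 (V = 1944 - 4584 = -2640)
k(O) = O (k(O) = 0 + O = O)
m = -3/4 + I*sqrt(1179495435)/15060 (m = -3/4 + sqrt((-28)**2/(-3765) - 83)/4 = -3/4 + sqrt(784*(-1/3765) - 83)/4 = -3/4 + sqrt(-784/3765 - 83)/4 = -3/4 + sqrt(-313279/3765)/4 = -3/4 + (I*sqrt(1179495435)/3765)/4 = -3/4 + I*sqrt(1179495435)/15060 ≈ -0.75 + 2.2805*I)
sqrt(V + m) = sqrt(-2640 + (-3/4 + I*sqrt(1179495435)/15060)) = sqrt(-10563/4 + I*sqrt(1179495435)/15060)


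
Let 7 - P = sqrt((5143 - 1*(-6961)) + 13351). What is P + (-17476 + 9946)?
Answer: -7523 - sqrt(25455) ≈ -7682.5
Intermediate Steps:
P = 7 - sqrt(25455) (P = 7 - sqrt((5143 - 1*(-6961)) + 13351) = 7 - sqrt((5143 + 6961) + 13351) = 7 - sqrt(12104 + 13351) = 7 - sqrt(25455) ≈ -152.55)
P + (-17476 + 9946) = (7 - sqrt(25455)) + (-17476 + 9946) = (7 - sqrt(25455)) - 7530 = -7523 - sqrt(25455)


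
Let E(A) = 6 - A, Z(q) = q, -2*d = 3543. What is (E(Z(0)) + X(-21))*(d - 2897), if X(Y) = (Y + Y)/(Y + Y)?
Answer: -65359/2 ≈ -32680.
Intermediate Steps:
d = -3543/2 (d = -½*3543 = -3543/2 ≈ -1771.5)
X(Y) = 1 (X(Y) = (2*Y)/((2*Y)) = (2*Y)*(1/(2*Y)) = 1)
(E(Z(0)) + X(-21))*(d - 2897) = ((6 - 1*0) + 1)*(-3543/2 - 2897) = ((6 + 0) + 1)*(-9337/2) = (6 + 1)*(-9337/2) = 7*(-9337/2) = -65359/2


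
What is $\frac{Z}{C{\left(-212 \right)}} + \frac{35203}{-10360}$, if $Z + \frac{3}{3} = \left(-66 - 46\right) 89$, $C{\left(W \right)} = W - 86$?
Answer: $\frac{6627739}{220520} \approx 30.055$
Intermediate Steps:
$C{\left(W \right)} = -86 + W$ ($C{\left(W \right)} = W - 86 = -86 + W$)
$Z = -9969$ ($Z = -1 + \left(-66 - 46\right) 89 = -1 - 9968 = -9969$)
$\frac{Z}{C{\left(-212 \right)}} + \frac{35203}{-10360} = - \frac{9969}{-86 - 212} + \frac{35203}{-10360} = - \frac{9969}{-298} + 35203 \left(- \frac{1}{10360}\right) = \left(-9969\right) \left(- \frac{1}{298}\right) - \frac{5029}{1480} = \frac{9969}{298} - \frac{5029}{1480} = \frac{6627739}{220520}$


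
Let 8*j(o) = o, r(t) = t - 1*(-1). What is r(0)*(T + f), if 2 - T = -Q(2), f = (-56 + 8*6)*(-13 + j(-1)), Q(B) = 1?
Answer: 108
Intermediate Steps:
r(t) = 1 + t (r(t) = t + 1 = 1 + t)
j(o) = o/8
f = 105 (f = (-56 + 8*6)*(-13 + (⅛)*(-1)) = (-56 + 48)*(-13 - ⅛) = -8*(-105/8) = 105)
T = 3 (T = 2 - (-1) = 2 - 1*(-1) = 2 + 1 = 3)
r(0)*(T + f) = (1 + 0)*(3 + 105) = 1*108 = 108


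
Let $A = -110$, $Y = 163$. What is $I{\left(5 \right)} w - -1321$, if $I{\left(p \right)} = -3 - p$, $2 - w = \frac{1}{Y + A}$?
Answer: $\frac{69173}{53} \approx 1305.2$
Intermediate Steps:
$w = \frac{105}{53}$ ($w = 2 - \frac{1}{163 - 110} = 2 - \frac{1}{53} = \frac{105}{53} \approx 1.9811$)
$I{\left(5 \right)} w - -1321 = \left(-3 - 5\right) \frac{105}{53} - -1321 = \left(-3 - 5\right) \frac{105}{53} + 1321 = \left(-8\right) \frac{105}{53} + 1321 = - \frac{840}{53} + 1321 = \frac{69173}{53}$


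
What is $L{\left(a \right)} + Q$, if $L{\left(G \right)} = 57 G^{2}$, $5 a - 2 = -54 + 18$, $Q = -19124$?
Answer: $- \frac{412208}{25} \approx -16488.0$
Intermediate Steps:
$a = - \frac{34}{5}$ ($a = \frac{2}{5} + \frac{-54 + 18}{5} = \frac{2}{5} + \frac{1}{5} \left(-36\right) = \frac{2}{5} - \frac{36}{5} = - \frac{34}{5} \approx -6.8$)
$L{\left(a \right)} + Q = 57 \left(- \frac{34}{5}\right)^{2} - 19124 = 57 \cdot \frac{1156}{25} - 19124 = \frac{65892}{25} - 19124 = - \frac{412208}{25}$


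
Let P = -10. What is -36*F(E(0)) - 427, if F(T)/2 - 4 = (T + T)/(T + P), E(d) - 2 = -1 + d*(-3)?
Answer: -699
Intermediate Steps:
E(d) = 1 - 3*d (E(d) = 2 + (-1 + d*(-3)) = 2 + (-1 - 3*d) = 1 - 3*d)
F(T) = 8 + 4*T/(-10 + T) (F(T) = 8 + 2*((T + T)/(T - 10)) = 8 + 2*((2*T)/(-10 + T)) = 8 + 2*(2*T/(-10 + T)) = 8 + 4*T/(-10 + T))
-36*F(E(0)) - 427 = -144*(-20 + 3*(1 - 3*0))/(-10 + (1 - 3*0)) - 427 = -144*(-20 + 3*(1 + 0))/(-10 + (1 + 0)) - 427 = -144*(-20 + 3*1)/(-10 + 1) - 427 = -144*(-20 + 3)/(-9) - 427 = -144*(-1)*(-17)/9 - 427 = -36*68/9 - 427 = -272 - 427 = -699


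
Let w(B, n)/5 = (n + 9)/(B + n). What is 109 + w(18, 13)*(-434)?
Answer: -1431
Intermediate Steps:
w(B, n) = 5*(9 + n)/(B + n) (w(B, n) = 5*((n + 9)/(B + n)) = 5*((9 + n)/(B + n)) = 5*(9 + n)/(B + n))
109 + w(18, 13)*(-434) = 109 + (5*(9 + 13)/(18 + 13))*(-434) = 109 + (5*22/31)*(-434) = 109 + (5*(1/31)*22)*(-434) = 109 + (110/31)*(-434) = 109 - 1540 = -1431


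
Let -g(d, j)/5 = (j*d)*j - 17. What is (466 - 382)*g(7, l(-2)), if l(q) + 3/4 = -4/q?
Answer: 10185/4 ≈ 2546.3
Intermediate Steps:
l(q) = -¾ - 4/q
g(d, j) = 85 - 5*d*j² (g(d, j) = -5*((j*d)*j - 17) = -5*((d*j)*j - 17) = -5*(d*j² - 17) = -5*(-17 + d*j²) = 85 - 5*d*j²)
(466 - 382)*g(7, l(-2)) = (466 - 382)*(85 - 5*7*(-¾ - 4/(-2))²) = 84*(85 - 5*7*(-¾ - 4*(-½))²) = 84*(85 - 5*7*(-¾ + 2)²) = 84*(85 - 5*7*(5/4)²) = 84*(85 - 5*7*25/16) = 84*(85 - 875/16) = 84*(485/16) = 10185/4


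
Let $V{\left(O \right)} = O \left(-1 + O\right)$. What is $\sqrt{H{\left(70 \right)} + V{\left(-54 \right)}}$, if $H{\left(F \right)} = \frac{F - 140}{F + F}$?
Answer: $\frac{\sqrt{11878}}{2} \approx 54.493$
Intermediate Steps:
$H{\left(F \right)} = \frac{-140 + F}{2 F}$
$\sqrt{H{\left(70 \right)} + V{\left(-54 \right)}} = \sqrt{\frac{-140 + 70}{2 \cdot 70} - 54 \left(-1 - 54\right)} = \sqrt{\frac{1}{2} \cdot \frac{1}{70} \left(-70\right) - -2970} = \sqrt{- \frac{1}{2} + 2970} = \sqrt{\frac{5939}{2}} = \frac{\sqrt{11878}}{2}$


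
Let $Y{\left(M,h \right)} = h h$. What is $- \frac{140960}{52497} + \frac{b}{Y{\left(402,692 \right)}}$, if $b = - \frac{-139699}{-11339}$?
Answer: $- \frac{765397424558563}{285050252523312} \approx -2.6851$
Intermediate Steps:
$Y{\left(M,h \right)} = h^{2}$
$b = - \frac{139699}{11339}$ ($b = - \frac{\left(-139699\right) \left(-1\right)}{11339} = \left(-1\right) \frac{139699}{11339} = - \frac{139699}{11339} \approx -12.32$)
$- \frac{140960}{52497} + \frac{b}{Y{\left(402,692 \right)}} = - \frac{140960}{52497} - \frac{139699}{11339 \cdot 692^{2}} = \left(-140960\right) \frac{1}{52497} - \frac{139699}{11339 \cdot 478864} = - \frac{140960}{52497} - \frac{139699}{5429838896} = - \frac{765397424558563}{285050252523312}$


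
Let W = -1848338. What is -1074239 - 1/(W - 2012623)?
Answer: -4147594883678/3860961 ≈ -1.0742e+6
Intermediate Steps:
-1074239 - 1/(W - 2012623) = -1074239 - 1/(-1848338 - 2012623) = -1074239 - 1/(-3860961) = -1074239 - 1*(-1/3860961) = -1074239 + 1/3860961 = -4147594883678/3860961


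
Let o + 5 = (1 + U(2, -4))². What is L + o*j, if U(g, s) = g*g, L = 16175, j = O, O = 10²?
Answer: 18175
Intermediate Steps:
O = 100
j = 100
U(g, s) = g²
o = 20 (o = -5 + (1 + 2²)² = -5 + (1 + 4)² = -5 + 5² = -5 + 25 = 20)
L + o*j = 16175 + 20*100 = 16175 + 2000 = 18175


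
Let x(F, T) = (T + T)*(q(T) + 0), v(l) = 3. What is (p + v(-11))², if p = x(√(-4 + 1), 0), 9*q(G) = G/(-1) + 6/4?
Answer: 9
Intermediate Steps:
q(G) = ⅙ - G/9 (q(G) = (G/(-1) + 6/4)/9 = (G*(-1) + 6*(¼))/9 = (-G + 3/2)/9 = (3/2 - G)/9 = ⅙ - G/9)
x(F, T) = 2*T*(⅙ - T/9) (x(F, T) = (T + T)*((⅙ - T/9) + 0) = (2*T)*(⅙ - T/9) = 2*T*(⅙ - T/9))
p = 0 (p = (⅑)*0*(3 - 2*0) = (⅑)*0*(3 + 0) = (⅑)*0*3 = 0)
(p + v(-11))² = (0 + 3)² = 3² = 9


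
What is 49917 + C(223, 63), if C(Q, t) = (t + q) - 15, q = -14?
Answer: 49951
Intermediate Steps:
C(Q, t) = -29 + t (C(Q, t) = (t - 14) - 15 = (-14 + t) - 15 = -29 + t)
49917 + C(223, 63) = 49917 + (-29 + 63) = 49917 + 34 = 49951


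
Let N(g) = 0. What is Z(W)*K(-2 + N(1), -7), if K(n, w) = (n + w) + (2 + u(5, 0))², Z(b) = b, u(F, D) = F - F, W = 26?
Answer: -130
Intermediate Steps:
u(F, D) = 0
K(n, w) = 4 + n + w (K(n, w) = (n + w) + (2 + 0)² = (n + w) + 2² = (n + w) + 4 = 4 + n + w)
Z(W)*K(-2 + N(1), -7) = 26*(4 + (-2 + 0) - 7) = 26*(4 - 2 - 7) = 26*(-5) = -130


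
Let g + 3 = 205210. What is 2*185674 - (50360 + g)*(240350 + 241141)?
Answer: -123052839049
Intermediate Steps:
g = 205207 (g = -3 + 205210 = 205207)
2*185674 - (50360 + g)*(240350 + 241141) = 2*185674 - (50360 + 205207)*(240350 + 241141) = 371348 - 255567*481491 = 371348 - 1*123053210397 = 371348 - 123053210397 = -123052839049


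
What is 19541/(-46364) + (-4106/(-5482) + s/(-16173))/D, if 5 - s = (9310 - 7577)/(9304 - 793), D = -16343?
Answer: -120505253648632628297/285886001472255572796 ≈ -0.42151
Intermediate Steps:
s = 40822/8511 (s = 5 - (9310 - 7577)/(9304 - 793) = 5 - 1733/8511 = 40822/8511 ≈ 4.7964)
19541/(-46364) + (-4106/(-5482) + s/(-16173))/D = 19541/(-46364) + (-4106/(-5482) + (40822/8511)/(-16173))/(-16343) = 19541*(-1/46364) + (-4106*(-1/5482) + (40822/8511)*(-1/16173))*(-1/16343) = -19541/46364 + (2053/2741 - 40822/137648403)*(-1/16343) = -19541/46364 + (282480278257/377294272623)*(-1/16343) = -19541/46364 - 282480278257/6166120297477689 = -120505253648632628297/285886001472255572796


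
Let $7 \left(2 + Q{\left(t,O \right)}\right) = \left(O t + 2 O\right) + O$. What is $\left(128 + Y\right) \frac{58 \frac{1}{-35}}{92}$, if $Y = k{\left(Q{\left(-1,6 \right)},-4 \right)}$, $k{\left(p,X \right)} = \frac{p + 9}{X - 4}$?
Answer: $- \frac{8961}{3920} \approx -2.286$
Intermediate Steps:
$Q{\left(t,O \right)} = -2 + \frac{3 O}{7} + \frac{O t}{7}$ ($Q{\left(t,O \right)} = -2 + \frac{\left(O t + 2 O\right) + O}{7} = -2 + \frac{\left(2 O + O t\right) + O}{7} = -2 + \frac{3 O + O t}{7} = -2 + \left(\frac{3 O}{7} + \frac{O t}{7}\right) = -2 + \frac{3 O}{7} + \frac{O t}{7}$)
$k{\left(p,X \right)} = \frac{9 + p}{-4 + X}$
$Y = - \frac{61}{56}$ ($Y = \frac{9 + \left(-2 + \frac{3}{7} \cdot 6 + \frac{1}{7} \cdot 6 \left(-1\right)\right)}{-4 - 4} = \frac{9 - \frac{2}{7}}{-8} = - \frac{9 - \frac{2}{7}}{8} = \left(- \frac{1}{8}\right) \frac{61}{7} = - \frac{61}{56} \approx -1.0893$)
$\left(128 + Y\right) \frac{58 \frac{1}{-35}}{92} = \left(128 - \frac{61}{56}\right) \frac{58 \frac{1}{-35}}{92} = \frac{7107 \cdot 58 \left(- \frac{1}{35}\right) \frac{1}{92}}{56} = \frac{7107 \left(\left(- \frac{58}{35}\right) \frac{1}{92}\right)}{56} = \frac{7107}{56} \left(- \frac{29}{1610}\right) = - \frac{8961}{3920}$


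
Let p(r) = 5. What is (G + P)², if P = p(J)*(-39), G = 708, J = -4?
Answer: 263169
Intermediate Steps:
P = -195 (P = 5*(-39) = -195)
(G + P)² = (708 - 195)² = 513² = 263169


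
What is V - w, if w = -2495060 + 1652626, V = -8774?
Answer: 833660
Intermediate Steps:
w = -842434
V - w = -8774 - 1*(-842434) = -8774 + 842434 = 833660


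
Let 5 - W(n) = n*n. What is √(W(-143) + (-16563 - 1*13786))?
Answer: I*√50793 ≈ 225.37*I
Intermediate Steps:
W(n) = 5 - n² (W(n) = 5 - n*n = 5 - n²)
√(W(-143) + (-16563 - 1*13786)) = √((5 - 1*(-143)²) + (-16563 - 1*13786)) = √((5 - 1*20449) + (-16563 - 13786)) = √((5 - 20449) - 30349) = √(-20444 - 30349) = √(-50793) = I*√50793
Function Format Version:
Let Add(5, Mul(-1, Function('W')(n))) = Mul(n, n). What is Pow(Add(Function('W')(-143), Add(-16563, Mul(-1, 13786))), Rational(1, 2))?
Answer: Mul(I, Pow(50793, Rational(1, 2))) ≈ Mul(225.37, I)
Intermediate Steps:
Function('W')(n) = Add(5, Mul(-1, Pow(n, 2))) (Function('W')(n) = Add(5, Mul(-1, Mul(n, n))) = Add(5, Mul(-1, Pow(n, 2))))
Pow(Add(Function('W')(-143), Add(-16563, Mul(-1, 13786))), Rational(1, 2)) = Pow(Add(Add(5, Mul(-1, Pow(-143, 2))), Add(-16563, Mul(-1, 13786))), Rational(1, 2)) = Pow(Add(Add(5, Mul(-1, 20449)), Add(-16563, -13786)), Rational(1, 2)) = Pow(Add(Add(5, -20449), -30349), Rational(1, 2)) = Pow(Add(-20444, -30349), Rational(1, 2)) = Pow(-50793, Rational(1, 2)) = Mul(I, Pow(50793, Rational(1, 2)))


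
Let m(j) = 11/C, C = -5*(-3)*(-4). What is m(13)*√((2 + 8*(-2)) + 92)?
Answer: -11*√78/60 ≈ -1.6192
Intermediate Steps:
C = -60 (C = 15*(-4) = -60)
m(j) = -11/60 (m(j) = 11/(-60) = 11*(-1/60) = -11/60)
m(13)*√((2 + 8*(-2)) + 92) = -11*√((2 + 8*(-2)) + 92)/60 = -11*√((2 - 16) + 92)/60 = -11*√(-14 + 92)/60 = -11*√78/60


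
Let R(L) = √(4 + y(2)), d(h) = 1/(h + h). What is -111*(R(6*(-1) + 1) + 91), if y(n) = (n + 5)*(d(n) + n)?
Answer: -10101 - 111*√79/2 ≈ -10594.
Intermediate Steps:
d(h) = 1/(2*h)
y(n) = (5 + n)*(n + 1/(2*n)) (y(n) = (n + 5)*(1/(2*n) + n) = (5 + n)*(n + 1/(2*n)))
R(L) = √79/2 (R(L) = √(4 + (½ + 2² + 5*2 + (5/2)/2)) = √(4 + (½ + 4 + 10 + (5/2)*(½))) = √(4 + (½ + 4 + 10 + 5/4)) = √(4 + 63/4) = √(79/4) = √79/2)
-111*(R(6*(-1) + 1) + 91) = -111*(√79/2 + 91) = -111*(91 + √79/2) = -10101 - 111*√79/2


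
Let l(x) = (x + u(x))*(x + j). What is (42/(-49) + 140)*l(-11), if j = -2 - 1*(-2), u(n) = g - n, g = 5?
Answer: -53570/7 ≈ -7652.9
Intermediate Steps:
u(n) = 5 - n
j = 0 (j = -2 + 2 = 0)
l(x) = 5*x (l(x) = (x + (5 - x))*(x + 0) = 5*x)
(42/(-49) + 140)*l(-11) = (42/(-49) + 140)*(5*(-11)) = (42*(-1/49) + 140)*(-55) = (-6/7 + 140)*(-55) = (974/7)*(-55) = -53570/7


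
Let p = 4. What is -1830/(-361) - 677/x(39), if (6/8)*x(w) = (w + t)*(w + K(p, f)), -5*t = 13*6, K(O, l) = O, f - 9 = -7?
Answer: 11053655/2421588 ≈ 4.5646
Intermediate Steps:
f = 2 (f = 9 - 7 = 2)
t = -78/5 (t = -13*6/5 = -⅕*78 = -78/5 ≈ -15.600)
x(w) = 4*(4 + w)*(-78/5 + w)/3 (x(w) = 4*((w - 78/5)*(w + 4))/3 = 4*((-78/5 + w)*(4 + w))/3 = 4*((4 + w)*(-78/5 + w))/3 = 4*(4 + w)*(-78/5 + w)/3)
-1830/(-361) - 677/x(39) = -1830/(-361) - 677/(-416/5 - 232/15*39 + (4/3)*39²) = -1830*(-1/361) - 677/(-416/5 - 3016/5 + (4/3)*1521) = 1830/361 - 677/(-416/5 - 3016/5 + 2028) = 1830/361 - 677/6708/5 = 1830/361 - 677*5/6708 = 1830/361 - 3385/6708 = 11053655/2421588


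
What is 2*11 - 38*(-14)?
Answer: 554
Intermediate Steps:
2*11 - 38*(-14) = 22 + 532 = 554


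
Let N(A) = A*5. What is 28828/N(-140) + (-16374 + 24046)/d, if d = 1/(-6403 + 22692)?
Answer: 21869604193/175 ≈ 1.2497e+8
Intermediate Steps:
N(A) = 5*A
d = 1/16289 ≈ 6.1391e-5
28828/N(-140) + (-16374 + 24046)/d = 28828/((5*(-140))) + (-16374 + 24046)/(1/16289) = 28828/(-700) + 7672*16289 = 28828*(-1/700) + 124969208 = -7207/175 + 124969208 = 21869604193/175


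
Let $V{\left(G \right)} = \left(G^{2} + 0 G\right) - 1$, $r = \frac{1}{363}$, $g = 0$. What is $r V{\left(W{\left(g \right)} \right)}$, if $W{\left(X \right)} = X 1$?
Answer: $- \frac{1}{363} \approx -0.0027548$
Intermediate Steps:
$W{\left(X \right)} = X$
$r = \frac{1}{363} \approx 0.0027548$
$V{\left(G \right)} = -1 + G^{2}$ ($V{\left(G \right)} = \left(G^{2} + 0\right) - 1 = G^{2} - 1 = -1 + G^{2}$)
$r V{\left(W{\left(g \right)} \right)} = \frac{-1 + 0^{2}}{363} = \frac{-1 + 0}{363} = \frac{1}{363} \left(-1\right) = - \frac{1}{363}$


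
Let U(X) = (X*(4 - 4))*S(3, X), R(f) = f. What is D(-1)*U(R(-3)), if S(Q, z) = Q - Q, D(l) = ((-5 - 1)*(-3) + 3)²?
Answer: 0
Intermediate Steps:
D(l) = 441 (D(l) = (-6*(-3) + 3)² = (18 + 3)² = 21² = 441)
S(Q, z) = 0
U(X) = 0 (U(X) = (X*(4 - 4))*0 = (X*0)*0 = 0*0 = 0)
D(-1)*U(R(-3)) = 441*0 = 0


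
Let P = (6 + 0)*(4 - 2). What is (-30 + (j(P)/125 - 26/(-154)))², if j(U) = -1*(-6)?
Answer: 82175675569/92640625 ≈ 887.04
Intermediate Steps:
P = 12 (P = 6*2 = 12)
j(U) = 6
(-30 + (j(P)/125 - 26/(-154)))² = (-30 + (6/125 - 26/(-154)))² = (-30 + (6*(1/125) - 26*(-1/154)))² = (-30 + (6/125 + 13/77))² = (-30 + 2087/9625)² = (-286663/9625)² = 82175675569/92640625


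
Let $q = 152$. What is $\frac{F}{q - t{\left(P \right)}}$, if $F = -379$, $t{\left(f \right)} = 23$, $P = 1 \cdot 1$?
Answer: $- \frac{379}{129} \approx -2.938$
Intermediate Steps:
$P = 1$
$\frac{F}{q - t{\left(P \right)}} = - \frac{379}{152 - 23} = - \frac{379}{129}$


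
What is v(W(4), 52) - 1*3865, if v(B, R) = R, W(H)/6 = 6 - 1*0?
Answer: -3813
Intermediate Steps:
W(H) = 36 (W(H) = 6*(6 - 1*0) = 6*(6 + 0) = 6*6 = 36)
v(W(4), 52) - 1*3865 = 52 - 1*3865 = 52 - 3865 = -3813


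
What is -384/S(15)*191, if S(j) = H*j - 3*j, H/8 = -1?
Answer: 24448/55 ≈ 444.51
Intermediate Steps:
H = -8 (H = 8*(-1) = -8)
S(j) = -11*j (S(j) = -8*j - 3*j = -11*j)
-384/S(15)*191 = -384/((-11*15))*191 = -384/(-165)*191 = -384*(-1/165)*191 = (128/55)*191 = 24448/55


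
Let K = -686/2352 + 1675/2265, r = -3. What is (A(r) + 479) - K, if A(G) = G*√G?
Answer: 578091/1208 - 3*I*√3 ≈ 478.55 - 5.1962*I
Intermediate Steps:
A(G) = G^(3/2)
K = 541/1208 (K = -686*1/2352 + 1675*(1/2265) = -7/24 + 335/453 = 541/1208 ≈ 0.44785)
(A(r) + 479) - K = ((-3)^(3/2) + 479) - 1*541/1208 = (-3*I*√3 + 479) - 541/1208 = (479 - 3*I*√3) - 541/1208 = 578091/1208 - 3*I*√3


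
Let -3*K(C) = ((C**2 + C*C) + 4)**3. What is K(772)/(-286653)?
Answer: 188172282025284672/95551 ≈ 1.9693e+12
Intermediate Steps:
K(C) = -(4 + 2*C**2)**3/3 (K(C) = -((C**2 + C*C) + 4)**3/3 = -((C**2 + C**2) + 4)**3/3 = -(2*C**2 + 4)**3/3 = -(4 + 2*C**2)**3/3)
K(772)/(-286653) = -8*(2 + 772**2)**3/3/(-286653) = -8*(2 + 595984)**3/3*(-1/286653) = -8/3*595986**3*(-1/286653) = -8/3*211693817278445256*(-1/286653) = -564516846075854016*(-1/286653) = 188172282025284672/95551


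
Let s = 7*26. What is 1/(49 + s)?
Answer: 1/231 ≈ 0.0043290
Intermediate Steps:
s = 182
1/(49 + s) = 1/(49 + 182) = 1/231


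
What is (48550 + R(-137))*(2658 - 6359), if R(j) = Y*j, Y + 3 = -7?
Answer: -184753920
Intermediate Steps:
Y = -10 (Y = -3 - 7 = -10)
R(j) = -10*j
(48550 + R(-137))*(2658 - 6359) = (48550 - 10*(-137))*(2658 - 6359) = (48550 + 1370)*(-3701) = 49920*(-3701) = -184753920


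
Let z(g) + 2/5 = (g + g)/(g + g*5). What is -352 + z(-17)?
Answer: -5281/15 ≈ -352.07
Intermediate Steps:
z(g) = -1/15 (z(g) = -2/5 + (g + g)/(g + g*5) = -2/5 + (2*g)/(g + 5*g) = -2/5 + (2*g)/((6*g)) = -2/5 + (2*g)*(1/(6*g)) = -2/5 + 1/3 = -1/15)
-352 + z(-17) = -352 - 1/15 = -5281/15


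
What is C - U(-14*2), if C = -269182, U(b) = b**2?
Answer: -269966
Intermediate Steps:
C - U(-14*2) = -269182 - (-14*2)**2 = -269182 - 1*(-28)**2 = -269182 - 1*784 = -269182 - 784 = -269966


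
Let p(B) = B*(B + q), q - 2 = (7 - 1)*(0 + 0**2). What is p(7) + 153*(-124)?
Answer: -18909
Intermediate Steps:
q = 2 (q = 2 + (7 - 1)*(0 + 0**2) = 2 + 6*(0 + 0) = 2 + 6*0 = 2 + 0 = 2)
p(B) = B*(2 + B) (p(B) = B*(B + 2) = B*(2 + B))
p(7) + 153*(-124) = 7*(2 + 7) + 153*(-124) = 7*9 - 18972 = 63 - 18972 = -18909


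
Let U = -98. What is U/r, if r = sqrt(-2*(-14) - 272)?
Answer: 49*I*sqrt(61)/61 ≈ 6.2738*I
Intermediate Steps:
r = 2*I*sqrt(61) (r = sqrt(28 - 272) = sqrt(-244) = 2*I*sqrt(61) ≈ 15.62*I)
U/r = -98*(-I*sqrt(61)/122) = -(-49)*I*sqrt(61)/61 = 49*I*sqrt(61)/61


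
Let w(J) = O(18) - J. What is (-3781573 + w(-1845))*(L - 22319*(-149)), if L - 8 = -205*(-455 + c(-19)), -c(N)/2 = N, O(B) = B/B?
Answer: -12892739510448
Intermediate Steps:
O(B) = 1
c(N) = -2*N
w(J) = 1 - J
L = 85493 (L = 8 - 205*(-455 - 2*(-19)) = 8 - 205*(-455 + 38) = 8 - 205*(-417) = 8 + 85485 = 85493)
(-3781573 + w(-1845))*(L - 22319*(-149)) = (-3781573 + (1 - 1*(-1845)))*(85493 - 22319*(-149)) = (-3781573 + (1 + 1845))*(85493 + 3325531) = (-3781573 + 1846)*3411024 = -3779727*3411024 = -12892739510448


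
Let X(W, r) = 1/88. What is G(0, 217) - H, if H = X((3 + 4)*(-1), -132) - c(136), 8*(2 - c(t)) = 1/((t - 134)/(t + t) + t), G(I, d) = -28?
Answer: -42341129/1627736 ≈ -26.012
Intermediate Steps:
X(W, r) = 1/88
c(t) = 2 - 1/(8*(t + (-134 + t)/(2*t))) (c(t) = 2 - 1/(8*((t - 134)/(t + t) + t)) = 2 - 1/(8*((-134 + t)/((2*t)) + t)) = 2 - 1/(8*((-134 + t)*(1/(2*t)) + t)) = 2 - 1/(8*((-134 + t)/(2*t) + t)) = 2 - 1/(8*(t + (-134 + t)/(2*t))))
H = -3235479/1627736 (H = 1/88 - (-1072 + 7*136 + 16*136²)/(4*(-134 + 136 + 2*136²)) = 1/88 - (-1072 + 952 + 16*18496)/(4*(-134 + 136 + 2*18496)) = 1/88 - (-1072 + 952 + 295936)/(4*(-134 + 136 + 36992)) = 1/88 - 295816/(4*36994) = 1/88 - 1*36977/18497 = 1/88 - 36977/18497 = -3235479/1627736 ≈ -1.9877)
G(0, 217) - H = -28 - 1*(-3235479/1627736) = -28 + 3235479/1627736 = -42341129/1627736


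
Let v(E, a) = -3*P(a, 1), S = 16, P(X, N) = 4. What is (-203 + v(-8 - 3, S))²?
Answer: 46225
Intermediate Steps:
v(E, a) = -12 (v(E, a) = -3*4 = -12)
(-203 + v(-8 - 3, S))² = (-203 - 12)² = (-215)² = 46225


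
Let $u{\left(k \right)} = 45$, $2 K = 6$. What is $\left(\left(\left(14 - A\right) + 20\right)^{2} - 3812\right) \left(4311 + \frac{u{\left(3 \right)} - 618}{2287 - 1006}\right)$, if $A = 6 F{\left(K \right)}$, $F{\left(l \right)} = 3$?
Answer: $- \frac{935027848}{61} \approx -1.5328 \cdot 10^{7}$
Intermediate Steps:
$K = 3$ ($K = \frac{1}{2} \cdot 6 = 3$)
$A = 18$ ($A = 6 \cdot 3 = 18$)
$\left(\left(\left(14 - A\right) + 20\right)^{2} - 3812\right) \left(4311 + \frac{u{\left(3 \right)} - 618}{2287 - 1006}\right) = \left(\left(\left(14 - 18\right) + 20\right)^{2} - 3812\right) \left(4311 + \frac{45 - 618}{2287 - 1006}\right) = \left(\left(\left(14 - 18\right) + 20\right)^{2} - 3812\right) \left(4311 - \frac{573}{1281}\right) = \left(\left(-4 + 20\right)^{2} - 3812\right) \left(4311 - \frac{191}{427}\right) = \left(16^{2} - 3812\right) \left(4311 - \frac{191}{427}\right) = \left(256 - 3812\right) \frac{1840606}{427} = \left(-3556\right) \frac{1840606}{427} = - \frac{935027848}{61}$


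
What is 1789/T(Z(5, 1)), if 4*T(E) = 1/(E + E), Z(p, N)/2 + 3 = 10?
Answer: 200368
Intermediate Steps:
Z(p, N) = 14 (Z(p, N) = -6 + 2*10 = -6 + 20 = 14)
T(E) = 1/(8*E) (T(E) = 1/(4*(E + E)) = 1/(4*((2*E))) = (1/(2*E))/4 = 1/(8*E))
1789/T(Z(5, 1)) = 1789/(((⅛)/14)) = 1789/(((⅛)*(1/14))) = 1789/(1/112) = 1789*112 = 200368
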